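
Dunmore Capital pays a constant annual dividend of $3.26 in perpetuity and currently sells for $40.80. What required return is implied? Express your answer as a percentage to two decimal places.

P = C/r ⇒ r = C/P = $3.26/$40.80 = 0.079902

7.99%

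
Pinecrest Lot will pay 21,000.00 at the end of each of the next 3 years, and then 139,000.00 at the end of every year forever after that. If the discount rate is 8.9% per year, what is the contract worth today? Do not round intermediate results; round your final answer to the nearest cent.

PV of 3-year annuity: 21,000.00 × [1 − (1+0.089)^−3] / 0.089 = 53252.06869
Perpetuity value at year 3: 139,000.00 / 0.089 = 1561797.75281
PV of perpetuity: 1561797.75281 / (1+0.089)^3 = 1209319.77432
Total PV = 53252.06869 + 1209319.77432 = 1262571.84301

1262571.84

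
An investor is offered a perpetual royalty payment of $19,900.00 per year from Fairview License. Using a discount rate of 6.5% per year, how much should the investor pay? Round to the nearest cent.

$306153.85

Level perpetuity: PV = C / r = $19,900.00 / 0.065 = $306,153.85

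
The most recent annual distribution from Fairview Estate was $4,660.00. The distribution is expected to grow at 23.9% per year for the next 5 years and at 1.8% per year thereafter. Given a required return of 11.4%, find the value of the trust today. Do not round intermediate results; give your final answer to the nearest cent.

$116519.51

D_1 = 5773.74000
D_2 = 7153.66386
D_3 = 8863.38952
D_4 = 10981.73962
D_5 = 13606.37539
Terminal value at year 5: TV = D_5×(1+g_2)/(r−g_2) = 13851.29014/0.096 = 144284.27234
P_0 = D_1/(1+r)^1 + D_2/(1+r)^2 + D_3/(1+r)^3 + D_4/(1+r)^4 + D_5/(1+r)^5 + TV/(1+r)^5
    = 5182.89048 + 5764.45360 + 6411.27290 + 7130.67067 + 7930.79080 + 84099.42749 = 116519.50595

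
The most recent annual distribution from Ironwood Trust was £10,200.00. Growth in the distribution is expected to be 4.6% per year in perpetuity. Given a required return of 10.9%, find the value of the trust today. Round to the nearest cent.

D₁ = D₀ × (1 + g) = £10,200.00 × 1.046 = £10,669.2000
Growing perpetuity: P = D₁ / (r − g) = £10,669.2000 / (0.109 − 0.046) = £169,352.38

£169352.38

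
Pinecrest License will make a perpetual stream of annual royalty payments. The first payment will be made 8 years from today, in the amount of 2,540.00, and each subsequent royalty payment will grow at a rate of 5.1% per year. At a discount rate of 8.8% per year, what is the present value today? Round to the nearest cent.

Value at end of year 7: C₁ / (r − g) = 2,540.00 / (0.088 − 0.051) = 68,648.6486
Discount to today: PV = 68,648.6486 / (1 + 0.088)^7 = 68,648.6486 / 1.804689 = 38,039.06

38039.06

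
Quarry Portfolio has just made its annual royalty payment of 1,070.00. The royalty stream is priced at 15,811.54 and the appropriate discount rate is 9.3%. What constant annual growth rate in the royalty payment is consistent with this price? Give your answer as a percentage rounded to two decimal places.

P = D₀(1+g)/(r−g) ⇒ P(r−g) = D₀(1+g) ⇒ g(P+D₀) = P·r − D₀
g = (P·r − D₀)/(P + D₀) = (15,811.54×0.093 − 1,070.00) / (15,811.54 + 1,070.00) = 0.023723

2.37%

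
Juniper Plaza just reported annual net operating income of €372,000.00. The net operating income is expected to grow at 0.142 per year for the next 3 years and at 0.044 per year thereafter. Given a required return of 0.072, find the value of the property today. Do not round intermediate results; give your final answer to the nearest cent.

€18036893.28

D_1 = 424824.00000
D_2 = 485149.00800
D_3 = 554040.16714
Terminal value at year 3: TV = D_3×(1+g_2)/(r−g_2) = 578417.93449/0.028 = 20657783.37464
P_0 = D_1/(1+r)^1 + D_2/(1+r)^2 + D_3/(1+r)^3 + TV/(1+r)^3
    = 396291.04478 + 422168.25852 + 449735.21570 + 16768698.75683 = 18036893.27583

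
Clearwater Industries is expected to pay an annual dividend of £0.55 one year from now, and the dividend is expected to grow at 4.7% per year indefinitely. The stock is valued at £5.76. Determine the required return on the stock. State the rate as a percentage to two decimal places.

P = D₁/(r − g) ⇒ r = D₁/P + g = £0.5500/£5.76 + 0.047 = 0.095486 + 0.047 = 0.142486

14.25%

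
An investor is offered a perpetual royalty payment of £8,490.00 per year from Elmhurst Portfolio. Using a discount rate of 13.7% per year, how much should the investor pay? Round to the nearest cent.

£61970.80

Level perpetuity: PV = C / r = £8,490.00 / 0.137 = £61,970.80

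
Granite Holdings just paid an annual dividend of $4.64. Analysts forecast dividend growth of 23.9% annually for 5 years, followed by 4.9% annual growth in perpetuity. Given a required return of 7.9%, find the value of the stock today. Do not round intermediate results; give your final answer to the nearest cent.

$359.71

D_1 = 5.74896
D_2 = 7.12296
D_3 = 8.82535
D_4 = 10.93461
D_5 = 13.54798
Terminal value at year 5: TV = D_5×(1+g_2)/(r−g_2) = 14.21183/0.03 = 473.72766
P_0 = D_1/(1+r)^1 + D_2/(1+r)^2 + D_3/(1+r)^3 + D_4/(1+r)^4 + D_5/(1+r)^5 + TV/(1+r)^5
    = 5.32804 + 6.11812 + 7.02534 + 8.06710 + 9.26333 + 323.90789 = 359.70982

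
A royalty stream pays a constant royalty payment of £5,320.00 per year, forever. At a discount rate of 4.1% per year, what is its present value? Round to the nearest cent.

Level perpetuity: PV = C / r = £5,320.00 / 0.041 = £129,756.10

£129756.10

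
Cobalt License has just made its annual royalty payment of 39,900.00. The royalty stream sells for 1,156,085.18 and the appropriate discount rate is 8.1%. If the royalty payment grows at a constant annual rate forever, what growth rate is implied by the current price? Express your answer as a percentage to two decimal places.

4.49%

P = D₀(1+g)/(r−g) ⇒ P(r−g) = D₀(1+g) ⇒ g(P+D₀) = P·r − D₀
g = (P·r − D₀)/(P + D₀) = (1,156,085.18×0.081 − 39,900.00) / (1,156,085.18 + 39,900.00) = 0.044936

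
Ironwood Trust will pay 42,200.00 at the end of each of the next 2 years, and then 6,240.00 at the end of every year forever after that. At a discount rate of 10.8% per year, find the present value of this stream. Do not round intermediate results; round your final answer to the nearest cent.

PV of 2-year annuity: 42,200.00 × [1 − (1+0.108)^−2] / 0.108 = 72460.86877
Perpetuity value at year 2: 6,240.00 / 0.108 = 57777.77778
PV of perpetuity: 57777.77778 / (1+0.108)^2 = 47063.18486
Total PV = 72460.86877 + 47063.18486 = 119524.05363

119524.05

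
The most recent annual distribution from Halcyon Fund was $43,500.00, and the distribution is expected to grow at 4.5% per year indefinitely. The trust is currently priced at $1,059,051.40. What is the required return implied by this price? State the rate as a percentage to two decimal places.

D₁ = $43,500.00 × 1.045 = $45,457.5000
P = D₁/(r − g) ⇒ r = D₁/P + g = $45,457.5000/$1,059,051.40 + 0.045 = 0.042923 + 0.045 = 0.087923

8.79%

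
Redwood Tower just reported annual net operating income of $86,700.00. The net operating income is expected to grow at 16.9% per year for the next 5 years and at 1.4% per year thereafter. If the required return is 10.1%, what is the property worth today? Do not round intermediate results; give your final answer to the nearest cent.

$1884308.45

D_1 = 101352.30000
D_2 = 118480.83870
D_3 = 138504.10044
D_4 = 161911.29341
D_5 = 189274.30200
Terminal value at year 5: TV = D_5×(1+g_2)/(r−g_2) = 191924.14223/0.087 = 2206024.62333
P_0 = D_1/(1+r)^1 + D_2/(1+r)^2 + D_3/(1+r)^3 + D_4/(1+r)^4 + D_5/(1+r)^5 + TV/(1+r)^5
    = 92054.76839 + 97740.25818 + 103776.89537 + 110186.36757 + 116991.70180 + 1363558.45551 = 1884308.44683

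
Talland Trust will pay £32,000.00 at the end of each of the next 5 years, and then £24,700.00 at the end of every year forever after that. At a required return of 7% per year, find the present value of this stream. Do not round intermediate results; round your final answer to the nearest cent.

£382788.58

PV of 5-year annuity: £32,000.00 × [1 − (1+0.07)^−5] / 0.07 = 131206.31795
Perpetuity value at year 5: £24,700.00 / 0.07 = 352857.14286
PV of perpetuity: 352857.14286 / (1+0.07)^5 = 251582.26619
Total PV = 131206.31795 + 251582.26619 = 382788.58414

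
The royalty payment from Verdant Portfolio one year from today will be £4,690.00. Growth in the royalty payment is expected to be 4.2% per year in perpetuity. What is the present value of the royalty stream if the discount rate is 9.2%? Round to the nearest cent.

Growing perpetuity: P = D₁ / (r − g) = £4,690.0000 / (0.092 − 0.042) = £93,800.00

£93800.00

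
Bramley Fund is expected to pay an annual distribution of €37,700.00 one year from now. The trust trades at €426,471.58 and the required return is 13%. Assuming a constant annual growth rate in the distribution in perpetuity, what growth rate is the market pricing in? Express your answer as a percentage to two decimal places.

4.16%

P = D₁/(r−g) ⇒ g = r − D₁/P = 0.13 − €37,700.00/€426,471.58 = 0.041600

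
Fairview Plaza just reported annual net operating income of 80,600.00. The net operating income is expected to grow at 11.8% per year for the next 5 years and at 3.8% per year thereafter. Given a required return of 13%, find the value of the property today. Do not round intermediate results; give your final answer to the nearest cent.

D_1 = 90110.80000
D_2 = 100743.87440
D_3 = 112631.65158
D_4 = 125922.18647
D_5 = 140781.00447
Terminal value at year 5: TV = D_5×(1+g_2)/(r−g_2) = 146130.68264/0.092 = 1588376.98520
P_0 = D_1/(1+r)^1 + D_2/(1+r)^2 + D_3/(1+r)^3 + D_4/(1+r)^4 + D_5/(1+r)^5 + TV/(1+r)^5
    = 79744.07080 + 78897.23111 + 78059.38440 + 77230.43519 + 76410.28898 + 862107.39083 = 1252448.80130

1252448.80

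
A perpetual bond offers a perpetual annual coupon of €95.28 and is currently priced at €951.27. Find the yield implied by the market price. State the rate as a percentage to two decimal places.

10.02%

P = C/r ⇒ r = C/P = €95.28/€951.27 = 0.100161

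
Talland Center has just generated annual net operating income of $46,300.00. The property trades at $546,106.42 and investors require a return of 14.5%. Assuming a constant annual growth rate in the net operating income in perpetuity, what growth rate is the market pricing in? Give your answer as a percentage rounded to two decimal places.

5.55%

P = D₀(1+g)/(r−g) ⇒ P(r−g) = D₀(1+g) ⇒ g(P+D₀) = P·r − D₀
g = (P·r − D₀)/(P + D₀) = ($546,106.42×0.145 − $46,300.00) / ($546,106.42 + $46,300.00) = 0.055512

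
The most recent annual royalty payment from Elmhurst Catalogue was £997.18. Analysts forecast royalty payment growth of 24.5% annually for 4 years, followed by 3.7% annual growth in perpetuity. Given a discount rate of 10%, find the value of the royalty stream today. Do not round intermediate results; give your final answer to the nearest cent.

D_1 = 1241.48910
D_2 = 1545.65393
D_3 = 1924.33914
D_4 = 2395.80223
Terminal value at year 4: TV = D_4×(1+g_2)/(r−g_2) = 2484.44691/0.063 = 39435.66531
P_0 = D_1/(1+r)^1 + D_2/(1+r)^2 + D_3/(1+r)^3 + D_4/(1+r)^4 + TV/(1+r)^4
    = 1128.62645 + 1277.39994 + 1445.78448 + 1636.36516 + 26935.09003 = 32423.26607

£32423.27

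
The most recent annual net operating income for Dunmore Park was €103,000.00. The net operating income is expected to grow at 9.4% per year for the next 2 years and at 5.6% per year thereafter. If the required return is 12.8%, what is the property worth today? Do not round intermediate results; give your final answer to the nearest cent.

€1617750.34

D_1 = 112682.00000
D_2 = 123274.10800
Terminal value at year 2: TV = D_2×(1+g_2)/(r−g_2) = 130177.45805/0.072 = 1808020.25067
P_0 = D_1/(1+r)^1 + D_2/(1+r)^2 + TV/(1+r)^2
    = 99895.39007 + 96884.35881 + 1420970.59588 = 1617750.34476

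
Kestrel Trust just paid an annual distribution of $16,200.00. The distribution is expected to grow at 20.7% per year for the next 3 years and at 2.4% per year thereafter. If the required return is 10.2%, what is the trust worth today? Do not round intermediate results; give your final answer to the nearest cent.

$337909.32

D_1 = 19553.40000
D_2 = 23600.95380
D_3 = 28486.35124
Terminal value at year 3: TV = D_3×(1+g_2)/(r−g_2) = 29170.02367/0.078 = 373974.66239
P_0 = D_1/(1+r)^1 + D_2/(1+r)^2 + D_3/(1+r)^3 + TV/(1+r)^3
    = 17743.55717 + 19434.18648 + 21285.90116 + 279445.67683 = 337909.32164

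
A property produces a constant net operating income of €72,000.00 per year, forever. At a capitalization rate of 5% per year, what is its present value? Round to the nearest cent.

Level perpetuity: PV = C / r = €72,000.00 / 0.05 = €1,440,000.00

€1440000.00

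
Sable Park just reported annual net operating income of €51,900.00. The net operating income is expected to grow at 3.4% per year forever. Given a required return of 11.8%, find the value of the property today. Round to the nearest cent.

€638864.29

D₁ = D₀ × (1 + g) = €51,900.00 × 1.034 = €53,664.6000
Growing perpetuity: P = D₁ / (r − g) = €53,664.6000 / (0.118 − 0.034) = €638,864.29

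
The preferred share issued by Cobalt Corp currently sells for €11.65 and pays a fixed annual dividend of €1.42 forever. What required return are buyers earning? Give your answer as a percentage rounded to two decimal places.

12.19%

P = C/r ⇒ r = C/P = €1.42/€11.65 = 0.121888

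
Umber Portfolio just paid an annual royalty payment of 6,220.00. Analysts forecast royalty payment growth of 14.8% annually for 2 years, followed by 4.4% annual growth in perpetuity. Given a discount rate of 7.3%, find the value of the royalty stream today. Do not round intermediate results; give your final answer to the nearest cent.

270091.56

D_1 = 7140.56000
D_2 = 8197.36288
Terminal value at year 2: TV = D_2×(1+g_2)/(r−g_2) = 8558.04685/0.029 = 295105.06368
P_0 = D_1/(1+r)^1 + D_2/(1+r)^2 + TV/(1+r)^2
    = 6654.76235 + 7119.91349 + 256316.88569 = 270091.56153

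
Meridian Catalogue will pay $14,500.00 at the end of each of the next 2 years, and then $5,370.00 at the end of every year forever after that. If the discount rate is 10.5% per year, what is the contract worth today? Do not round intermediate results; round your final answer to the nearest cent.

PV of 2-year annuity: $14,500.00 × [1 − (1+0.105)^−2] / 0.105 = 24997.44067
Perpetuity value at year 2: $5,370.00 / 0.105 = 51142.85714
PV of perpetuity: 51142.85714 / (1+0.105)^2 = 41885.18429
Total PV = 24997.44067 + 41885.18429 = 66882.62496

$66882.62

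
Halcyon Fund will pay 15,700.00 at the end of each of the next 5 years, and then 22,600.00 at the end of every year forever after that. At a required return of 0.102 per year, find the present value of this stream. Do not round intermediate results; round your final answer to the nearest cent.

195545.29

PV of 5-year annuity: 15,700.00 × [1 − (1+0.102)^−5] / 0.102 = 59212.51258
Perpetuity value at year 5: 22,600.00 / 0.102 = 221568.62745
PV of perpetuity: 221568.62745 / (1+0.102)^5 = 136332.78131
Total PV = 59212.51258 + 136332.78131 = 195545.29390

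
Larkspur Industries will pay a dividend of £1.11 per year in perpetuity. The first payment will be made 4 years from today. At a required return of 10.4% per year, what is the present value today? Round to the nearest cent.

Value at end of year 3: C / r = £1.11 / 0.104 = £10.6731
Discount to today: PV = £10.6731 / (1 + 0.104)^3 = £10.6731 / 1.345573 = £7.93

£7.93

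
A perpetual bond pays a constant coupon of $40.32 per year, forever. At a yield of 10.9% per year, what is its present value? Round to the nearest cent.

$369.91

Level perpetuity: PV = C / r = $40.32 / 0.109 = $369.91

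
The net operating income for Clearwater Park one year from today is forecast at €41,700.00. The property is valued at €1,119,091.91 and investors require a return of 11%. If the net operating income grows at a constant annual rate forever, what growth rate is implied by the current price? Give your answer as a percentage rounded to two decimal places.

7.27%

P = D₁/(r−g) ⇒ g = r − D₁/P = 0.11 − €41,700.00/€1,119,091.91 = 0.072738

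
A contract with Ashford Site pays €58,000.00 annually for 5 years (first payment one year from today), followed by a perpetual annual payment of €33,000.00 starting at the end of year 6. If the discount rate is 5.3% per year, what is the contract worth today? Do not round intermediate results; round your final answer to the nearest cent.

PV of 5-year annuity: €58,000.00 × [1 − (1+0.053)^−5] / 0.053 = 249040.79230
Perpetuity value at year 5: €33,000.00 / 0.053 = 622641.50943
PV of perpetuity: 622641.50943 / (1+0.053)^5 = 480945.88623
Total PV = 249040.79230 + 480945.88623 = 729986.67853

€729986.68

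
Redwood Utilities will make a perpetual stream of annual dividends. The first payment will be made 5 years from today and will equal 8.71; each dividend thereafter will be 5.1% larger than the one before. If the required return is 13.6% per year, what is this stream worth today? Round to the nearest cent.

Value at end of year 4: C₁ / (r − g) = 8.71 / (0.136 − 0.051) = 102.4706
Discount to today: PV = 102.4706 / (1 + 0.136)^4 = 102.4706 / 1.665380 = 61.53

61.53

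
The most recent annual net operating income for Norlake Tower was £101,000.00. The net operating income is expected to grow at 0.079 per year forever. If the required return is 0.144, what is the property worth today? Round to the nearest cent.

D₁ = D₀ × (1 + g) = £101,000.00 × 1.079 = £108,979.0000
Growing perpetuity: P = D₁ / (r − g) = £108,979.0000 / (0.144 − 0.079) = £1,676,600.00

£1676600.00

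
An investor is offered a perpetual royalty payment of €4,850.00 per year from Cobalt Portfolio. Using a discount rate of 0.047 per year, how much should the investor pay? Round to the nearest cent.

Level perpetuity: PV = C / r = €4,850.00 / 0.047 = €103,191.49

€103191.49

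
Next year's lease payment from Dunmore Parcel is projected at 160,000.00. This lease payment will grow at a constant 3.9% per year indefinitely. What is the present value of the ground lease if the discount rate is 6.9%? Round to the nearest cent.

Growing perpetuity: P = D₁ / (r − g) = 160,000.0000 / (0.069 − 0.039) = 5,333,333.33

5333333.33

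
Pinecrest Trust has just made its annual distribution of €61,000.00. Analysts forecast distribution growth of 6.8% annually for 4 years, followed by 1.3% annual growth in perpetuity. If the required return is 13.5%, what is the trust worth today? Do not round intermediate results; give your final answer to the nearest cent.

D_1 = 65148.00000
D_2 = 69578.06400
D_3 = 74309.37235
D_4 = 79362.40967
Terminal value at year 4: TV = D_4×(1+g_2)/(r−g_2) = 80394.12100/0.122 = 658968.20490
P_0 = D_1/(1+r)^1 + D_2/(1+r)^2 + D_3/(1+r)^3 + D_4/(1+r)^4 + TV/(1+r)^4
    = 57399.11894 + 54010.80091 + 50822.49812 + 47822.40352 + 397082.74399 = 607137.56548

€607137.57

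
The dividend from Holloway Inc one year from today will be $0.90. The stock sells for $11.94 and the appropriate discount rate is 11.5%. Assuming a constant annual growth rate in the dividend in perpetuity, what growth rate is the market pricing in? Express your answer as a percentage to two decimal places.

P = D₁/(r−g) ⇒ g = r − D₁/P = 0.115 − $0.90/$11.94 = 0.039623

3.96%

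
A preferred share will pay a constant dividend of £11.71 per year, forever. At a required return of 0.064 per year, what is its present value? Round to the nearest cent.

Level perpetuity: PV = C / r = £11.71 / 0.064 = £182.97

£182.97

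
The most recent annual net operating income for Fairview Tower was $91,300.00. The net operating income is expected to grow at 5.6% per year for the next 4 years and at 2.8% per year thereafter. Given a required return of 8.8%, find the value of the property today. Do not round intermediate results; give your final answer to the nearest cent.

D_1 = 96412.80000
D_2 = 101811.91680
D_3 = 107513.38414
D_4 = 113534.13365
Terminal value at year 4: TV = D_4×(1+g_2)/(r−g_2) = 116713.08939/0.06 = 1945218.15658
P_0 = D_1/(1+r)^1 + D_2/(1+r)^2 + D_3/(1+r)^3 + D_4/(1+r)^4 + TV/(1+r)^4
    = 88614.70588 + 86008.39100 + 83478.73244 + 81023.47561 + 1388202.21542 = 1727327.52035

$1727327.52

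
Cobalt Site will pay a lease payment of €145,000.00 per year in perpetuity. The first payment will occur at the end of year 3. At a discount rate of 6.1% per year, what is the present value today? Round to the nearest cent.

Value at end of year 2: C / r = €145,000.00 / 0.061 = €2,377,049.1803
Discount to today: PV = €2,377,049.1803 / (1 + 0.061)^2 = €2,377,049.1803 / 1.125721 = €2,111,579.32

€2111579.32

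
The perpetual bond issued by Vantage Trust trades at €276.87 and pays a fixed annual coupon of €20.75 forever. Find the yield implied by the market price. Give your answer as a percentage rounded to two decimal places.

P = C/r ⇒ r = C/P = €20.75/€276.87 = 0.074945

7.49%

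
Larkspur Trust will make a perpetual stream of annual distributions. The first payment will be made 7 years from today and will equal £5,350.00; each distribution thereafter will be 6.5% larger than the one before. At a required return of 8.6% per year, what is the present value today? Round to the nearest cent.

£155294.31

Value at end of year 6: C₁ / (r − g) = £5,350.00 / (0.086 − 0.065) = £254,761.9048
Discount to today: PV = £254,761.9048 / (1 + 0.086)^6 = £254,761.9048 / 1.640510 = £155,294.31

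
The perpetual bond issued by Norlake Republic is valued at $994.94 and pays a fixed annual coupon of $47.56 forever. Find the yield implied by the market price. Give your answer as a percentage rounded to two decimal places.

4.78%

P = C/r ⇒ r = C/P = $47.56/$994.94 = 0.047802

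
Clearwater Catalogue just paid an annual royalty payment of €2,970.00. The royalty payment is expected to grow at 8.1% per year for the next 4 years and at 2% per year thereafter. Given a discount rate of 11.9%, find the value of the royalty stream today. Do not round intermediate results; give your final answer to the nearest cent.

€37555.50

D_1 = 3210.57000
D_2 = 3470.62617
D_3 = 3751.74689
D_4 = 4055.63839
Terminal value at year 4: TV = D_4×(1+g_2)/(r−g_2) = 4136.75116/0.099 = 41785.36521
P_0 = D_1/(1+r)^1 + D_2/(1+r)^2 + D_3/(1+r)^3 + D_4/(1+r)^4 + TV/(1+r)^4
    = 2869.14209 + 2771.70921 + 2677.58503 + 2586.65721 + 26650.40763 = 37555.50117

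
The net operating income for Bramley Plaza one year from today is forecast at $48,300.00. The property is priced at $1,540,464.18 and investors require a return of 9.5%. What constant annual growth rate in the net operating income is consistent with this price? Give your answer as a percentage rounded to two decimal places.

6.36%

P = D₁/(r−g) ⇒ g = r − D₁/P = 0.095 − $48,300.00/$1,540,464.18 = 0.063646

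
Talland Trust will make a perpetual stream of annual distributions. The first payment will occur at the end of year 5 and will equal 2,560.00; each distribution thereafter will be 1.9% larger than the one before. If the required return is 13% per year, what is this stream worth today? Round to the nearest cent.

14145.01

Value at end of year 4: C₁ / (r − g) = 2,560.00 / (0.13 − 0.019) = 23,063.0631
Discount to today: PV = 23,063.0631 / (1 + 0.13)^4 = 23,063.0631 / 1.630474 = 14,145.01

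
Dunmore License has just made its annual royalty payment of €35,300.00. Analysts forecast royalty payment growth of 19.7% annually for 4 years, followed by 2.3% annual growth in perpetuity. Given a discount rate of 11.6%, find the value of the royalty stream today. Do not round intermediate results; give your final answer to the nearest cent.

€682659.19

D_1 = 42254.10000
D_2 = 50578.15770
D_3 = 60542.05477
D_4 = 72468.83956
Terminal value at year 4: TV = D_4×(1+g_2)/(r−g_2) = 74135.62287/0.093 = 797157.23512
P_0 = D_1/(1+r)^1 + D_2/(1+r)^2 + D_3/(1+r)^3 + D_4/(1+r)^4 + TV/(1+r)^4
    = 37862.09677 + 40610.15219 + 43557.66323 + 46719.10653 + 513910.17183 = 682659.19055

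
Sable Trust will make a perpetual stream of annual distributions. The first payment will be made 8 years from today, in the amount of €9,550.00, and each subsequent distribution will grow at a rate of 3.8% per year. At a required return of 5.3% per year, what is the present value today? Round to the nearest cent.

Value at end of year 7: C₁ / (r − g) = €9,550.00 / (0.053 − 0.038) = €636,666.6667
Discount to today: PV = €636,666.6667 / (1 + 0.053)^7 = €636,666.6667 / 1.435485 = €443,520.31

€443520.31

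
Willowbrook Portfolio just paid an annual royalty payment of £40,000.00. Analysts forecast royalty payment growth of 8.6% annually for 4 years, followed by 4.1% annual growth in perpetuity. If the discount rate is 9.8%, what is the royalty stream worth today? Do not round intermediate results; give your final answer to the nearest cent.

£854786.40

D_1 = 43440.00000
D_2 = 47175.84000
D_3 = 51232.96224
D_4 = 55638.99699
Terminal value at year 4: TV = D_4×(1+g_2)/(r−g_2) = 57920.19587/0.057 = 1016143.78718
P_0 = D_1/(1+r)^1 + D_2/(1+r)^2 + D_3/(1+r)^3 + D_4/(1+r)^4 + TV/(1+r)^4
    = 39562.84153 + 39130.46075 + 38702.80544 + 38279.82396 + 699110.46915 = 854786.40083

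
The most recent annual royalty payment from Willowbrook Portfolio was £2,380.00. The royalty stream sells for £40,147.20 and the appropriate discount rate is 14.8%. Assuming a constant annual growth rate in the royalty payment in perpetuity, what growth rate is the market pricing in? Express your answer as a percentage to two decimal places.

P = D₀(1+g)/(r−g) ⇒ P(r−g) = D₀(1+g) ⇒ g(P+D₀) = P·r − D₀
g = (P·r − D₀)/(P + D₀) = (£40,147.20×0.148 − £2,380.00) / (£40,147.20 + £2,380.00) = 0.083753

8.38%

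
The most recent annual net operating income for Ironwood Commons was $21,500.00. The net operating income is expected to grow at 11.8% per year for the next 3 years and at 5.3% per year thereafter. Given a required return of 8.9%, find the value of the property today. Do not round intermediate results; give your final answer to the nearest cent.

D_1 = 24037.00000
D_2 = 26873.36600
D_3 = 30044.42319
Terminal value at year 3: TV = D_3×(1+g_2)/(r−g_2) = 31636.77762/0.036 = 878799.37825
P_0 = D_1/(1+r)^1 + D_2/(1+r)^2 + D_3/(1+r)^3 + TV/(1+r)^3
    = 22072.54362 + 22660.33404 + 23263.77727 + 680465.48528 = 748462.14021

$748462.14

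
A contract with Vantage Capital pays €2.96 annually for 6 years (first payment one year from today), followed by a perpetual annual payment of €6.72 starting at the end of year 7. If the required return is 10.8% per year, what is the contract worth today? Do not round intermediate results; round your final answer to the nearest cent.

PV of 6-year annuity: €2.96 × [1 − (1+0.108)^−6] / 0.108 = 12.59487
Perpetuity value at year 6: €6.72 / 0.108 = 62.22222
PV of perpetuity: 62.22222 / (1+0.108)^6 = 33.62846
Total PV = 12.59487 + 33.62846 = 46.22333

€46.22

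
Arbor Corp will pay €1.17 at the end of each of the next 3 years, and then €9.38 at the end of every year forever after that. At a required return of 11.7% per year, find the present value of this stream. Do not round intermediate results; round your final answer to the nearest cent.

€60.35

PV of 3-year annuity: €1.17 × [1 − (1+0.117)^−3] / 0.117 = 2.82469
Perpetuity value at year 3: €9.38 / 0.117 = 80.17094
PV of perpetuity: 80.17094 / (1+0.117)^3 = 57.52511
Total PV = 2.82469 + 57.52511 = 60.34980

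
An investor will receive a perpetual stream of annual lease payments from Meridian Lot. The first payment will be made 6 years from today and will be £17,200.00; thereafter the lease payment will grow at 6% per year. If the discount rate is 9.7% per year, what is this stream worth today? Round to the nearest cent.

£292612.98

Value at end of year 5: C₁ / (r − g) = £17,200.00 / (0.097 − 0.06) = £464,864.8649
Discount to today: PV = £464,864.8649 / (1 + 0.097)^5 = £464,864.8649 / 1.588668 = £292,612.98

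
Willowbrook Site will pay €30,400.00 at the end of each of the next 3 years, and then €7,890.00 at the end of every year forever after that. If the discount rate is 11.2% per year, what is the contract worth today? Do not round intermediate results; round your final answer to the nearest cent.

PV of 3-year annuity: €30,400.00 × [1 − (1+0.112)^−3] / 0.112 = 74031.27547
Perpetuity value at year 3: €7,890.00 / 0.112 = 70446.42857
PV of perpetuity: 70446.42857 / (1+0.112)^3 = 51232.39030
Total PV = 74031.27547 + 51232.39030 = 125263.66577

€125263.67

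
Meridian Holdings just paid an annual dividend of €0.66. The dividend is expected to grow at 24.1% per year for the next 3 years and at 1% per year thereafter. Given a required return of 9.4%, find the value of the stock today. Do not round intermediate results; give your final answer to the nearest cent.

D_1 = 0.81906
D_2 = 1.01645
D_3 = 1.26142
Terminal value at year 3: TV = D_3×(1+g_2)/(r−g_2) = 1.27403/0.084 = 15.16706
P_0 = D_1/(1+r)^1 + D_2/(1+r)^2 + D_3/(1+r)^3 + TV/(1+r)^3
    = 0.74868 + 0.84928 + 0.96340 + 11.58376 = 14.14513

€14.15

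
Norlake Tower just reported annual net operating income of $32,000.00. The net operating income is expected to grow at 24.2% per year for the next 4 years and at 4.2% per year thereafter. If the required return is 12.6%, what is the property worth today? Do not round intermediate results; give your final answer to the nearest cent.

$752126.68

D_1 = 39744.00000
D_2 = 49362.04800
D_3 = 61307.66362
D_4 = 76144.11821
Terminal value at year 4: TV = D_4×(1+g_2)/(r−g_2) = 79342.17118/0.084 = 944549.65686
P_0 = D_1/(1+r)^1 + D_2/(1+r)^2 + D_3/(1+r)^3 + D_4/(1+r)^4 + TV/(1+r)^4
    = 35296.62522 + 38932.86725 + 42943.71326 + 47367.75476 + 587585.71982 = 752126.68031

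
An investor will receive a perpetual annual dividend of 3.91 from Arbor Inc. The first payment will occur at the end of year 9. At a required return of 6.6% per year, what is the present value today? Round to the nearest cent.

35.53

Value at end of year 8: C / r = 3.91 / 0.066 = 59.2424
Discount to today: PV = 59.2424 / (1 + 0.066)^8 = 59.2424 / 1.667468 = 35.53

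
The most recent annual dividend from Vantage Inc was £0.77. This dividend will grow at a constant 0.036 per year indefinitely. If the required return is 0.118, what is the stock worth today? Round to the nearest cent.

D₁ = D₀ × (1 + g) = £0.77 × 1.036 = £0.7977
Growing perpetuity: P = D₁ / (r − g) = £0.7977 / (0.118 − 0.036) = £9.73

£9.73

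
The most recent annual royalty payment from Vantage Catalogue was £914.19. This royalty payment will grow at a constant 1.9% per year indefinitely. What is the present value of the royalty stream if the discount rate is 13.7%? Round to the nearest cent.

£7894.57

D₁ = D₀ × (1 + g) = £914.19 × 1.019 = £931.5596
Growing perpetuity: P = D₁ / (r − g) = £931.5596 / (0.137 − 0.019) = £7,894.57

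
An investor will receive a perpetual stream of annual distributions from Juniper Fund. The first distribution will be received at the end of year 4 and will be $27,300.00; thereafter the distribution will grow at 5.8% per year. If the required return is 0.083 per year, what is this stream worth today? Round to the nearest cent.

Value at end of year 3: C₁ / (r − g) = $27,300.00 / (0.083 − 0.058) = $1,092,000.0000
Discount to today: PV = $1,092,000.0000 / (1 + 0.083)^3 = $1,092,000.0000 / 1.270239 = $859,680.88

$859680.88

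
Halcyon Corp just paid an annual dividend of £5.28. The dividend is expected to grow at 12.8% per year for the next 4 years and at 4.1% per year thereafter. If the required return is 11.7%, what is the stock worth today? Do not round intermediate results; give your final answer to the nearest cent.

D_1 = 5.95584
D_2 = 6.71819
D_3 = 7.57812
D_4 = 8.54811
Terminal value at year 4: TV = D_4×(1+g_2)/(r−g_2) = 8.89859/0.076 = 117.08667
P_0 = D_1/(1+r)^1 + D_2/(1+r)^2 + D_3/(1+r)^3 + D_4/(1+r)^4 + TV/(1+r)^4
    = 5.33200 + 5.38450 + 5.43753 + 5.49108 + 75.21332 = 96.85843

£96.86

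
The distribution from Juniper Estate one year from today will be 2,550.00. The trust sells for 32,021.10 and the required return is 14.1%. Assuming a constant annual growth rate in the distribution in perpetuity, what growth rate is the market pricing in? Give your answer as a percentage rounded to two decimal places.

6.14%

P = D₁/(r−g) ⇒ g = r − D₁/P = 0.141 − 2,550.00/32,021.10 = 0.061365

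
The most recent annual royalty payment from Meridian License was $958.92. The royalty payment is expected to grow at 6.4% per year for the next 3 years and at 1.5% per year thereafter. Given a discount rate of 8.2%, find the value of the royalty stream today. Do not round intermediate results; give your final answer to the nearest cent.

$16596.02

D_1 = 1020.29088
D_2 = 1085.58950
D_3 = 1155.06722
Terminal value at year 3: TV = D_3×(1+g_2)/(r−g_2) = 1172.39323/0.067 = 17498.40645
P_0 = D_1/(1+r)^1 + D_2/(1+r)^2 + D_3/(1+r)^3 + TV/(1+r)^3
    = 942.96754 + 927.28047 + 911.85436 + 13813.91304 = 16596.01541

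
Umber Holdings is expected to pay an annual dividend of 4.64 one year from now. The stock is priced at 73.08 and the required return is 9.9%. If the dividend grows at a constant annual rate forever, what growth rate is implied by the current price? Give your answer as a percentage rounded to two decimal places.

P = D₁/(r−g) ⇒ g = r − D₁/P = 0.099 − 4.64/73.08 = 0.035508

3.55%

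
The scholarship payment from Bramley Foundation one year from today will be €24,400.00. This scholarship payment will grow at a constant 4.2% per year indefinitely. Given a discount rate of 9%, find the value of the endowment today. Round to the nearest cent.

€508333.33

Growing perpetuity: P = D₁ / (r − g) = €24,400.0000 / (0.09 − 0.042) = €508,333.33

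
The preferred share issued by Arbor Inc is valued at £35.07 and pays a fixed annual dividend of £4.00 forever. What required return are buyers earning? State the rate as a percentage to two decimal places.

11.41%

P = C/r ⇒ r = C/P = £4.00/£35.07 = 0.114058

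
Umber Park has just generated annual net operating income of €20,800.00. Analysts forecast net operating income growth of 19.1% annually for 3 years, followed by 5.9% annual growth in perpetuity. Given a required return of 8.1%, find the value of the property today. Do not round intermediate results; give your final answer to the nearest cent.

D_1 = 24772.80000
D_2 = 29504.40480
D_3 = 35139.74612
Terminal value at year 3: TV = D_3×(1+g_2)/(r−g_2) = 37212.99114/0.022 = 1691499.59717
P_0 = D_1/(1+r)^1 + D_2/(1+r)^2 + D_3/(1+r)^3 + TV/(1+r)^3
    = 22916.55874 + 25248.49349 + 27817.72039 + 1339043.90440 = 1415026.67702

€1415026.68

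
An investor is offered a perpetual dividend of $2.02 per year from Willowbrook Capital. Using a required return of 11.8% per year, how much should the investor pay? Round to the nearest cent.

$17.12

Level perpetuity: PV = C / r = $2.02 / 0.118 = $17.12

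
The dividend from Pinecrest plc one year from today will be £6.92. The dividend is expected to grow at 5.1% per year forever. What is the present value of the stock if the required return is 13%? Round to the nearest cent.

Growing perpetuity: P = D₁ / (r − g) = £6.9200 / (0.13 − 0.051) = £87.59

£87.59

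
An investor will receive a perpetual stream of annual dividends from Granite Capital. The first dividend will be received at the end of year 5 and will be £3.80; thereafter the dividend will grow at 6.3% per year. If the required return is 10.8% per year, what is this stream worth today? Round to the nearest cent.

Value at end of year 4: C₁ / (r − g) = £3.80 / (0.108 − 0.063) = £84.4444
Discount to today: PV = £84.4444 / (1 + 0.108)^4 = £84.4444 / 1.507159 = £56.03

£56.03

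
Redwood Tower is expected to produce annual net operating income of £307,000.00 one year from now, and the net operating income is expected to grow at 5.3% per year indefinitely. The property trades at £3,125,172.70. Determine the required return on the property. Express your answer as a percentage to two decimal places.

P = D₁/(r − g) ⇒ r = D₁/P + g = £307,000.0000/£3,125,172.70 + 0.053 = 0.098235 + 0.053 = 0.151235

15.12%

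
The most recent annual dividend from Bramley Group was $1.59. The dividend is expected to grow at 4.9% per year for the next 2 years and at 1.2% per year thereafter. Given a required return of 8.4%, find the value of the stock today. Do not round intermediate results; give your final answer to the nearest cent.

D_1 = 1.66791
D_2 = 1.74964
Terminal value at year 2: TV = D_2×(1+g_2)/(r−g_2) = 1.77063/0.072 = 24.59213
P_0 = D_1/(1+r)^1 + D_2/(1+r)^2 + TV/(1+r)^2
    = 1.53866 + 1.48898 + 20.92847 = 23.95612

$23.96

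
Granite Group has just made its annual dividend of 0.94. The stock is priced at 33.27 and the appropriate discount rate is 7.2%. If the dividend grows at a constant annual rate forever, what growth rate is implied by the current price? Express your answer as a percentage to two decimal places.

P = D₀(1+g)/(r−g) ⇒ P(r−g) = D₀(1+g) ⇒ g(P+D₀) = P·r − D₀
g = (P·r − D₀)/(P + D₀) = (33.27×0.072 − 0.94) / (33.27 + 0.94) = 0.042544

4.25%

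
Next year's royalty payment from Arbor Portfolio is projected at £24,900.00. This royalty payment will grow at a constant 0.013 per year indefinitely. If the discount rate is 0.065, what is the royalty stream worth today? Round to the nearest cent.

£478846.15

Growing perpetuity: P = D₁ / (r − g) = £24,900.0000 / (0.065 − 0.013) = £478,846.15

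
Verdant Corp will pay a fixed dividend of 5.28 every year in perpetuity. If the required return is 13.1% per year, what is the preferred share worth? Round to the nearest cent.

Level perpetuity: PV = C / r = 5.28 / 0.131 = 40.31

40.31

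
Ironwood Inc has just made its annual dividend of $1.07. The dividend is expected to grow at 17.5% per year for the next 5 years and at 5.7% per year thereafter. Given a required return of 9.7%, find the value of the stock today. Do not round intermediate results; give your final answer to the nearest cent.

$46.47

D_1 = 1.25725
D_2 = 1.47727
D_3 = 1.73579
D_4 = 2.03955
D_5 = 2.39648
Terminal value at year 5: TV = D_5×(1+g_2)/(r−g_2) = 2.53308/0.04 = 63.32688
P_0 = D_1/(1+r)^1 + D_2/(1+r)^2 + D_3/(1+r)^3 + D_4/(1+r)^4 + D_5/(1+r)^5 + TV/(1+r)^5
    = 1.14608 + 1.22757 + 1.31485 + 1.40834 + 1.50848 + 39.86162 = 46.46695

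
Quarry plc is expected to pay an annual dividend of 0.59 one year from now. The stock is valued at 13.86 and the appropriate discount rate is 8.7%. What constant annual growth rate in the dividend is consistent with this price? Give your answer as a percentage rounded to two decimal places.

P = D₁/(r−g) ⇒ g = r − D₁/P = 0.087 − 0.59/13.86 = 0.044431

4.44%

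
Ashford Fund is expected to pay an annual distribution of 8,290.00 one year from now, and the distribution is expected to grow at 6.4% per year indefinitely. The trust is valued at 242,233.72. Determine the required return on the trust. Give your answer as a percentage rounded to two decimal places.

9.82%

P = D₁/(r − g) ⇒ r = D₁/P + g = 8,290.0000/242,233.72 + 0.064 = 0.034223 + 0.064 = 0.098223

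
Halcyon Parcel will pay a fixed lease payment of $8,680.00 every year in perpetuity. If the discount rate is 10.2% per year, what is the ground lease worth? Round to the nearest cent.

$85098.04

Level perpetuity: PV = C / r = $8,680.00 / 0.102 = $85,098.04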